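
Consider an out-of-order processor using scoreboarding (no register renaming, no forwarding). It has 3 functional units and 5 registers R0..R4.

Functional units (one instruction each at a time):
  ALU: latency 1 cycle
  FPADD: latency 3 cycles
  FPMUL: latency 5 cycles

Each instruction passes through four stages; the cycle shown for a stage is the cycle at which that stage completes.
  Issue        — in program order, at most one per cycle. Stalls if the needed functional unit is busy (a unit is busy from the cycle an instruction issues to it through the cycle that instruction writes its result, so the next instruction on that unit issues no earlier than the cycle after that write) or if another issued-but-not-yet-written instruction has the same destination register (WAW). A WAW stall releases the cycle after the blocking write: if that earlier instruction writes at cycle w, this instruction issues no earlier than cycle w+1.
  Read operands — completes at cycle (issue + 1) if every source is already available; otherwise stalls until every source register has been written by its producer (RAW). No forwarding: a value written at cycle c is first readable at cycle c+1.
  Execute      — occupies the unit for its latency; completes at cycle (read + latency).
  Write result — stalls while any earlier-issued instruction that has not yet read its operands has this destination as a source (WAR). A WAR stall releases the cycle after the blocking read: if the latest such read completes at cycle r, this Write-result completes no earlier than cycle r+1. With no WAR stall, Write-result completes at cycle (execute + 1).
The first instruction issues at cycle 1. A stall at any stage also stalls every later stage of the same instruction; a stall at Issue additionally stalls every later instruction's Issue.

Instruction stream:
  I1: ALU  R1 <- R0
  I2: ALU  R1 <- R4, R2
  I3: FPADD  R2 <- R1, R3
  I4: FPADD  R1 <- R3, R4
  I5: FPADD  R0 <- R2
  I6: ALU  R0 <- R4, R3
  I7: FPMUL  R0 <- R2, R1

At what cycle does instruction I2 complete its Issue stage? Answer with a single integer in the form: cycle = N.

I1 -> (1, 2, 3, 4)
I2 -> (5, 6, 7, 8)  // struct: ALU busy until I1 writes@4
I3 -> (6, 9, 12, 13)  // RAW R1: wait I2 write@8
I4 -> (14, 15, 18, 19)  // struct: FPADD busy until I3 writes@13
I5 -> (20, 21, 24, 25)  // struct: FPADD busy until I4 writes@19
I6 -> (26, 27, 28, 29)  // WAW R0: wait I5 write@25
I7 -> (30, 31, 36, 37)  // WAW R0: wait I6 write@29

cycle = 5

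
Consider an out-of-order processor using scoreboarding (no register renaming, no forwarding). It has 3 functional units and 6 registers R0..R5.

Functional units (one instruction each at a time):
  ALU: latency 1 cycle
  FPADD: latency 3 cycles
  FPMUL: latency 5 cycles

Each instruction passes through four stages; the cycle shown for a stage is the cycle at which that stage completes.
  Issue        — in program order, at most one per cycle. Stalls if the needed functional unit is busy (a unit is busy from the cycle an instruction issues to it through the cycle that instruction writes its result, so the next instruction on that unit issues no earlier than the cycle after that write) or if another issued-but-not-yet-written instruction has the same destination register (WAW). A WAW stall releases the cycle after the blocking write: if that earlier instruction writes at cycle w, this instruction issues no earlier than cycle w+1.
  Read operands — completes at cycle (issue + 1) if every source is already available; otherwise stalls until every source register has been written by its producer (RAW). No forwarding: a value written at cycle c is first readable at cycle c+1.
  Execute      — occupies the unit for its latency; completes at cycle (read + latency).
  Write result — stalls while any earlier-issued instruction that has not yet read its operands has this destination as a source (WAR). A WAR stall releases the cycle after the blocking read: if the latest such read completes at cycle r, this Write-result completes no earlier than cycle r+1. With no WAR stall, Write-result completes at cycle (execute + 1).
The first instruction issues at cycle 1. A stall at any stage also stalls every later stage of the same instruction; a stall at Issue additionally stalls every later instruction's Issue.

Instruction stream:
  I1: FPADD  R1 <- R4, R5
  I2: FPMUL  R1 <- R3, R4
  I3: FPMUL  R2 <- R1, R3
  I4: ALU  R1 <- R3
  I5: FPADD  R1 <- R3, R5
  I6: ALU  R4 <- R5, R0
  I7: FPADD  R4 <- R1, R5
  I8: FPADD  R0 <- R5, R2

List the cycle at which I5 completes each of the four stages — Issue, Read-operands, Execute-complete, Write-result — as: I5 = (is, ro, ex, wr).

[1] issue I1 (FPADD)
[2] I1 read-ops
[5] I1 finished on FPADD
[6] I1→R1
[7] issue I2 (FPMUL)
[8] I2 read-ops
[13] I2 finished on FPMUL
[14] I2→R1
[15] issue I3 (FPMUL)
[16] I3 read-ops, issue I4 (ALU)
[17] I4 read-ops
[18] I4 finished on ALU
[19] I4→R1
[20] issue I5 (FPADD)
[21] I3 finished on FPMUL, I5 read-ops, issue I6 (ALU)
[22] I3→R2, I6 read-ops
[23] I6 finished on ALU
[24] I5 finished on FPADD, I6→R4
[25] I5→R1
[26] issue I7 (FPADD)
[27] I7 read-ops
[30] I7 finished on FPADD
[31] I7→R4
[32] issue I8 (FPADD)
[33] I8 read-ops
[36] I8 finished on FPADD
[37] I8→R0

I5 = (20, 21, 24, 25)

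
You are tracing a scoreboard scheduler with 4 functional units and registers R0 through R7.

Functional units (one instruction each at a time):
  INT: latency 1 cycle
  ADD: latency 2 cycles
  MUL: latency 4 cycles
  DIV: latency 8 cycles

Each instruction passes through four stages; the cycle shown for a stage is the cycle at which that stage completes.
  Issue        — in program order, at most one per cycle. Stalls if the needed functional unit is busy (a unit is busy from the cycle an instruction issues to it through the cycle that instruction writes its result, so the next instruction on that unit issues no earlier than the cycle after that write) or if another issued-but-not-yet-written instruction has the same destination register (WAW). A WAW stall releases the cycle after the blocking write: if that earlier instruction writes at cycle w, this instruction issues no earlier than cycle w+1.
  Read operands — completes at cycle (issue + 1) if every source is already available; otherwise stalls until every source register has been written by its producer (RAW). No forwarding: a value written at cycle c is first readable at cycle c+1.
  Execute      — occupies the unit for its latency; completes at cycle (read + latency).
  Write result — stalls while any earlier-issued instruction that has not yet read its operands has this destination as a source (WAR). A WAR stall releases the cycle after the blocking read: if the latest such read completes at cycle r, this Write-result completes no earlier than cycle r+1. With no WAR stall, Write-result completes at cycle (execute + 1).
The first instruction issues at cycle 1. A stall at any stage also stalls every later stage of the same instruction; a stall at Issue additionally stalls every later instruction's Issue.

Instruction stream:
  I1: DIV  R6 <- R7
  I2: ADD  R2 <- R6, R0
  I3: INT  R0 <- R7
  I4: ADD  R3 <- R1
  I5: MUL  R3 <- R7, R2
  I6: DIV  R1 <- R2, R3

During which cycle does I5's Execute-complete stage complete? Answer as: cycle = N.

  I1 | 1 | 2 | 10 | 11
  I2 | 2 | 12 | 14 | 15   RAW R6: wait I1 write@11
  I3 | 3 | 4 | 5 | 13   WAR R0: wait I2 read@12
  I4 | 16 | 17 | 19 | 20   struct: ADD busy until I2 writes@15
  I5 | 21 | 22 | 26 | 27   WAW R3: wait I4 write@20
  I6 | 22 | 28 | 36 | 37   RAW R3: wait I5 write@27

cycle = 26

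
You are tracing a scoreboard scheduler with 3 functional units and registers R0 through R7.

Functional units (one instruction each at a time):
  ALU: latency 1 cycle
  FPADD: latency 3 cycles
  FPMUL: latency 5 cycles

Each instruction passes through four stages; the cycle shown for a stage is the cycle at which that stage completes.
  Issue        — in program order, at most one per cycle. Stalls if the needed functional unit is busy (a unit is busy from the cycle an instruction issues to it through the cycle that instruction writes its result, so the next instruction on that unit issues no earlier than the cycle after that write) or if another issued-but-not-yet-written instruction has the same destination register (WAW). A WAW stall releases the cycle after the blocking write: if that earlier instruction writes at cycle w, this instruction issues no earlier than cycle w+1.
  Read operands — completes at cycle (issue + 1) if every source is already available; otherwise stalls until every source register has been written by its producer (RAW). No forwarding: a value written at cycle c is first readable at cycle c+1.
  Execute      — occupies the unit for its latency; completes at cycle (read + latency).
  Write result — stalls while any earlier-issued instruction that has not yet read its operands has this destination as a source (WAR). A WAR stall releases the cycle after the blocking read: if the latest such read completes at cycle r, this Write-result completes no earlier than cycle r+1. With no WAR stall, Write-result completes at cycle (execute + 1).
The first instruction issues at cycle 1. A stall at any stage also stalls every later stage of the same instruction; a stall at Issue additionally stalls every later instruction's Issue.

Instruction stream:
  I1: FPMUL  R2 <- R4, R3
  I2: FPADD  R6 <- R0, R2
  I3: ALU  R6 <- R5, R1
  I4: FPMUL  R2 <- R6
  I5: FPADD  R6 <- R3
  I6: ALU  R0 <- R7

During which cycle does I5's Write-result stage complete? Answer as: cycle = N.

c1: I1→FPMUL
c2: I1 RO · I2→FPADD
c7: I1 EX
c8: I1 WR R2
c9: I2 RO
c12: I2 EX
c13: I2 WR R6
c14: I3→ALU
c15: I3 RO · I4→FPMUL
c16: I3 EX
c17: I3 WR R6
c18: I4 RO · I5→FPADD
c19: I5 RO · I6→ALU
c20: I6 RO
c21: I6 EX
c22: I5 EX · I6 WR R0
c23: I4 EX · I5 WR R6
c24: I4 WR R2

cycle = 23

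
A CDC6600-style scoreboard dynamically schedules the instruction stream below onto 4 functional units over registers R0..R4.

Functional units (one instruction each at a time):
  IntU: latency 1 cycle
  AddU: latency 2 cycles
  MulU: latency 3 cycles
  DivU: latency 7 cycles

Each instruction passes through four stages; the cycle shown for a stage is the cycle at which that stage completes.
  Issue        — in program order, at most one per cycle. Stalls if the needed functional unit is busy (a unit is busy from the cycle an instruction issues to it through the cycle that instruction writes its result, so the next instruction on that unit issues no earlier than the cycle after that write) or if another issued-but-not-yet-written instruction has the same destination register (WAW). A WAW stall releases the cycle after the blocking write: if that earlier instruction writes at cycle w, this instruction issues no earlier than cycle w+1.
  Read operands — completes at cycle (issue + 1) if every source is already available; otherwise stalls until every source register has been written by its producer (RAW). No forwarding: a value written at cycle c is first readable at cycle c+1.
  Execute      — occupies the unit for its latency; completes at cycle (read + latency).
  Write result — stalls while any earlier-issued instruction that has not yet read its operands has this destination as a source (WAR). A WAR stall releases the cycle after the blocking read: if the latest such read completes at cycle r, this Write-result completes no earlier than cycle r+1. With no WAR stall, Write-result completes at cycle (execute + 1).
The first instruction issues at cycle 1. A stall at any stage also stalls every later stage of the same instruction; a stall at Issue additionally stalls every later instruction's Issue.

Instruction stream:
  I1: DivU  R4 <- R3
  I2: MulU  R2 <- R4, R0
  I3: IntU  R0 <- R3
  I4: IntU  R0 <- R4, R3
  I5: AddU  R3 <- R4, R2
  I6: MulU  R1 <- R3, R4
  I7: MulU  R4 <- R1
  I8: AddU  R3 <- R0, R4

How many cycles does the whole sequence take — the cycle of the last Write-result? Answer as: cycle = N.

  I1 | 1 | 2 | 9 | 10
  I2 | 2 | 11 | 14 | 15   RAW R4: wait I1 write@10
  I3 | 3 | 4 | 5 | 12   WAR R0: wait I2 read@11
  I4 | 13 | 14 | 15 | 16   struct: IntU busy until I3 writes@12
  I5 | 14 | 16 | 18 | 19   RAW R2: wait I2 write@15
  I6 | 16 | 20 | 23 | 24   struct: MulU busy until I2 writes@15 · RAW R3: wait I5 write@19
  I7 | 25 | 26 | 29 | 30   struct: MulU busy until I6 writes@24
  I8 | 26 | 31 | 33 | 34   RAW R4: wait I7 write@30

cycle = 34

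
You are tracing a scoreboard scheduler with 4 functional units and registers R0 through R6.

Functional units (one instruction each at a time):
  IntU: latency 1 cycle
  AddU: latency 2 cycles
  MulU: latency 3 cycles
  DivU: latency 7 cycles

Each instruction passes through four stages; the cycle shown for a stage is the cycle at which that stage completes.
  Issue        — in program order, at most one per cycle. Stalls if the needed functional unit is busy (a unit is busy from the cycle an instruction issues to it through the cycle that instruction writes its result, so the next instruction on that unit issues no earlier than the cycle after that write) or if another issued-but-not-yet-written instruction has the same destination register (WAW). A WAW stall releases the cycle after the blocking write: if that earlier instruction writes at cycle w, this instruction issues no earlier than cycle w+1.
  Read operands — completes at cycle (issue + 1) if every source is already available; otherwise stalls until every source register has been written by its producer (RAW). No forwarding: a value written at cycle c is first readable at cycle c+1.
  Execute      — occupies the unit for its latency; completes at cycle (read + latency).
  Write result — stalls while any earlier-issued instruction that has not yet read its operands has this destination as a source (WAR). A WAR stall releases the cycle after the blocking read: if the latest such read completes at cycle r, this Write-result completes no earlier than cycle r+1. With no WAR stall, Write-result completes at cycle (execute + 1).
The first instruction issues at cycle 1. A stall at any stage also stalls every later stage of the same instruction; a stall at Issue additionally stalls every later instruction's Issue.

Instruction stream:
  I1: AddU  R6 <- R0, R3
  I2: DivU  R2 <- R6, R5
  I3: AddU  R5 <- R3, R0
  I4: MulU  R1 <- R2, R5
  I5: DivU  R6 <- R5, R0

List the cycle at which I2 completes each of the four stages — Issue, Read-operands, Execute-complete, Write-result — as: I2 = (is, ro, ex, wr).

I2 = (2, 6, 13, 14)

[I1] 1/2/4/5
[I2] 2/6/13/14  (RAW R6: wait I1 write@5)
[I3] 6/7/9/10  (struct: AddU busy until I1 writes@5)
[I4] 7/15/18/19  (RAW R2: wait I2 write@14)
[I5] 15/16/23/24  (struct: DivU busy until I2 writes@14)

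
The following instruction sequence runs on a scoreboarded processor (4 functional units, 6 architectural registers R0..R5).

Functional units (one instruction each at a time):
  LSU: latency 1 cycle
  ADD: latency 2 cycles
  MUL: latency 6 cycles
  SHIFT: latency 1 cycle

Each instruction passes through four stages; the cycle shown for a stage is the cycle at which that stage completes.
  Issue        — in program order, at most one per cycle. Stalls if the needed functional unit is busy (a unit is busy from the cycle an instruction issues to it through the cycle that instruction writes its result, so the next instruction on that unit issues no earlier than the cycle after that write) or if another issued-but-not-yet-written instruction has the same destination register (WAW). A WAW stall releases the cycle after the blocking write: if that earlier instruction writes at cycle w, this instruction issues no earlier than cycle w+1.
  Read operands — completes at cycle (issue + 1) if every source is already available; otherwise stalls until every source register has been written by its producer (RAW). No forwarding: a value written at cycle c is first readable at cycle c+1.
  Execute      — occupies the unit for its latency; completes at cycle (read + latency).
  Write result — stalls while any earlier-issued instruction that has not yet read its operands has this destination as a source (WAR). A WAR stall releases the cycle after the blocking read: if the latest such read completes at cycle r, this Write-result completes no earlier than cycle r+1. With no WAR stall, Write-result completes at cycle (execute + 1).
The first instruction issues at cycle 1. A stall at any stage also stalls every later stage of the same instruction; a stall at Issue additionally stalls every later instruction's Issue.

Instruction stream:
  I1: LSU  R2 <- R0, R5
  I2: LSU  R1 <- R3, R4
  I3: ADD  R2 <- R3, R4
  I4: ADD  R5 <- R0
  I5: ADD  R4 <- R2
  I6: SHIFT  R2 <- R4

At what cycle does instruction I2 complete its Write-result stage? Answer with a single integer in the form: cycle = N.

[1] issue I1 (LSU)
[2] I1 read-ops
[3] I1 finished on LSU
[4] I1→R2
[5] issue I2 (LSU)
[6] I2 read-ops | issue I3 (ADD)
[7] I2 finished on LSU | I3 read-ops
[8] I2→R1
[9] I3 finished on ADD
[10] I3→R2
[11] issue I4 (ADD)
[12] I4 read-ops
[14] I4 finished on ADD
[15] I4→R5
[16] issue I5 (ADD)
[17] I5 read-ops | issue I6 (SHIFT)
[19] I5 finished on ADD
[20] I5→R4
[21] I6 read-ops
[22] I6 finished on SHIFT
[23] I6→R2

cycle = 8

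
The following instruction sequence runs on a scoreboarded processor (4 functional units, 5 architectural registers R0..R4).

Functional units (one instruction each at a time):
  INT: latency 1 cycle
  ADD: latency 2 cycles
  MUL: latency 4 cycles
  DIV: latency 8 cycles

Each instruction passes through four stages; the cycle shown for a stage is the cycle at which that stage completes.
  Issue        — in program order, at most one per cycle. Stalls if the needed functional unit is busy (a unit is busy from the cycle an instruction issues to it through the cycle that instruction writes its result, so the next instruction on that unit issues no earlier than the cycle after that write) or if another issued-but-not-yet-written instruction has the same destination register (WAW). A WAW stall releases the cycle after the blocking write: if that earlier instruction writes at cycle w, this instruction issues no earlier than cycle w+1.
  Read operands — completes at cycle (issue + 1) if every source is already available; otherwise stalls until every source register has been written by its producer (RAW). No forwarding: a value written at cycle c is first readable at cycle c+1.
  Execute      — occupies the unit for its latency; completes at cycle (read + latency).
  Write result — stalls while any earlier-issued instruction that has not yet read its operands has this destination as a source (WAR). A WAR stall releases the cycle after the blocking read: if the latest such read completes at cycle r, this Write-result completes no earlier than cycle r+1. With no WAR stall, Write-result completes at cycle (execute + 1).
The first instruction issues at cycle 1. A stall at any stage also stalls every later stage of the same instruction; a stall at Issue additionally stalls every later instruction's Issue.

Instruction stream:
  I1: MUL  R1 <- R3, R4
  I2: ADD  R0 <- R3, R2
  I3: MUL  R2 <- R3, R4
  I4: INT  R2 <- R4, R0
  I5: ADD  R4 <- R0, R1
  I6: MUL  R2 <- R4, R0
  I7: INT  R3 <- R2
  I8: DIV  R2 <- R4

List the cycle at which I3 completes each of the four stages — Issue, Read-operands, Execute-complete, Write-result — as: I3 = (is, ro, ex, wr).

I3 = (8, 9, 13, 14)

I1 -> (1, 2, 6, 7)
I2 -> (2, 3, 5, 6)
I3 -> (8, 9, 13, 14)  // struct: MUL busy until I1 writes@7
I4 -> (15, 16, 17, 18)  // WAW R2: wait I3 write@14
I5 -> (16, 17, 19, 20)
I6 -> (19, 21, 25, 26)  // WAW R2: wait I4 write@18, RAW R4: wait I5 write@20
I7 -> (20, 27, 28, 29)  // RAW R2: wait I6 write@26
I8 -> (27, 28, 36, 37)  // WAW R2: wait I6 write@26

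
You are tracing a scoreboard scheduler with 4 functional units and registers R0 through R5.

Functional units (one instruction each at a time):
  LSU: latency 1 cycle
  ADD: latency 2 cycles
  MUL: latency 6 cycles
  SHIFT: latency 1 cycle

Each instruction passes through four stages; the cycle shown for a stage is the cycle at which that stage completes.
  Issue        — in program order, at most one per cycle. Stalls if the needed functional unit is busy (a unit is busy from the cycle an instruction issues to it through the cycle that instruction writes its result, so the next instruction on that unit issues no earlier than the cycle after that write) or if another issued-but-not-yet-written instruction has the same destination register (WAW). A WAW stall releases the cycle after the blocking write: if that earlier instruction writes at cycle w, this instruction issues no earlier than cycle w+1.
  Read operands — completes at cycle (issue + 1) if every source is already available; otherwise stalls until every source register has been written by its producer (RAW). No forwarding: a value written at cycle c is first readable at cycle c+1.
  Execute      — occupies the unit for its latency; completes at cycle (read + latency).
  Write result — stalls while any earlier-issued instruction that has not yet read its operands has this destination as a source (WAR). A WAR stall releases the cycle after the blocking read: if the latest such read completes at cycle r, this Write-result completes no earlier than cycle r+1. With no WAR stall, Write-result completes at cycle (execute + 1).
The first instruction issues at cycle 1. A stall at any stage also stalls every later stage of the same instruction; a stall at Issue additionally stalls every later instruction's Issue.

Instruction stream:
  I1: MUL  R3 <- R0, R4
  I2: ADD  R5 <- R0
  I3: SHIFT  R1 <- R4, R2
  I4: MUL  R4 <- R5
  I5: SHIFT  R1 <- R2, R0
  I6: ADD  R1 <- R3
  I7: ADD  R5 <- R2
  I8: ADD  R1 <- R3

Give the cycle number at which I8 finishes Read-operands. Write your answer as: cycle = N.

c1: issue I1 (MUL)
c2: I1 read-ops; issue I2 (ADD)
c3: I2 read-ops; issue I3 (SHIFT)
c4: I3 read-ops
c5: I2 finished on ADD; I3 finished on SHIFT
c6: I2→R5; I3→R1
c8: I1 finished on MUL
c9: I1→R3
c10: issue I4 (MUL)
c11: I4 read-ops; issue I5 (SHIFT)
c12: I5 read-ops
c13: I5 finished on SHIFT
c14: I5→R1
c15: issue I6 (ADD)
c16: I6 read-ops
c17: I4 finished on MUL
c18: I4→R4; I6 finished on ADD
c19: I6→R1
c20: issue I7 (ADD)
c21: I7 read-ops
c23: I7 finished on ADD
c24: I7→R5
c25: issue I8 (ADD)
c26: I8 read-ops
c28: I8 finished on ADD
c29: I8→R1

cycle = 26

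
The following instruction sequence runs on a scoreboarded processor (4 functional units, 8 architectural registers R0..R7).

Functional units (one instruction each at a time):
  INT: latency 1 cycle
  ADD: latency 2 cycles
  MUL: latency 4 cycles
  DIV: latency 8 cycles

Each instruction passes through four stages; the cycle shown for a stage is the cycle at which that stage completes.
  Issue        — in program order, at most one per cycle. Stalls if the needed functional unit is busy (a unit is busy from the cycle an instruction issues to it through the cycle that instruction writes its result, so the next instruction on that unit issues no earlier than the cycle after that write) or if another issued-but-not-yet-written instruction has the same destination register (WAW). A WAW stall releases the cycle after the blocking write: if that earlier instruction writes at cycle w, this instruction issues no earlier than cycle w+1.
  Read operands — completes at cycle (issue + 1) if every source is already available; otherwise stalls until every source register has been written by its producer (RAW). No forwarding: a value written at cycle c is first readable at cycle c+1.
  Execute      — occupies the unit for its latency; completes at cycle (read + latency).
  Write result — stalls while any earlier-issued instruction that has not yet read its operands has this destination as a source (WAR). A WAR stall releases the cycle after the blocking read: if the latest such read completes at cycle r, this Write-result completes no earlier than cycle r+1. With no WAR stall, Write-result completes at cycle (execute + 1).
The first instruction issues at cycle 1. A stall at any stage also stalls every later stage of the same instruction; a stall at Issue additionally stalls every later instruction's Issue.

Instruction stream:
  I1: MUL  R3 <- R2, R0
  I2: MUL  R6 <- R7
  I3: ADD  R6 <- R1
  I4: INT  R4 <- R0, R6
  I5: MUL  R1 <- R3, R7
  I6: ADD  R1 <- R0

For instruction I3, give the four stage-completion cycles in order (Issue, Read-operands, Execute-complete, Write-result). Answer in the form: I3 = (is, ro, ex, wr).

I1 -> (1, 2, 6, 7)
I2 -> (8, 9, 13, 14)  // struct: MUL busy until I1 writes@7
I3 -> (15, 16, 18, 19)  // WAW R6: wait I2 write@14
I4 -> (16, 20, 21, 22)  // RAW R6: wait I3 write@19
I5 -> (17, 18, 22, 23)
I6 -> (24, 25, 27, 28)  // WAW R1: wait I5 write@23

I3 = (15, 16, 18, 19)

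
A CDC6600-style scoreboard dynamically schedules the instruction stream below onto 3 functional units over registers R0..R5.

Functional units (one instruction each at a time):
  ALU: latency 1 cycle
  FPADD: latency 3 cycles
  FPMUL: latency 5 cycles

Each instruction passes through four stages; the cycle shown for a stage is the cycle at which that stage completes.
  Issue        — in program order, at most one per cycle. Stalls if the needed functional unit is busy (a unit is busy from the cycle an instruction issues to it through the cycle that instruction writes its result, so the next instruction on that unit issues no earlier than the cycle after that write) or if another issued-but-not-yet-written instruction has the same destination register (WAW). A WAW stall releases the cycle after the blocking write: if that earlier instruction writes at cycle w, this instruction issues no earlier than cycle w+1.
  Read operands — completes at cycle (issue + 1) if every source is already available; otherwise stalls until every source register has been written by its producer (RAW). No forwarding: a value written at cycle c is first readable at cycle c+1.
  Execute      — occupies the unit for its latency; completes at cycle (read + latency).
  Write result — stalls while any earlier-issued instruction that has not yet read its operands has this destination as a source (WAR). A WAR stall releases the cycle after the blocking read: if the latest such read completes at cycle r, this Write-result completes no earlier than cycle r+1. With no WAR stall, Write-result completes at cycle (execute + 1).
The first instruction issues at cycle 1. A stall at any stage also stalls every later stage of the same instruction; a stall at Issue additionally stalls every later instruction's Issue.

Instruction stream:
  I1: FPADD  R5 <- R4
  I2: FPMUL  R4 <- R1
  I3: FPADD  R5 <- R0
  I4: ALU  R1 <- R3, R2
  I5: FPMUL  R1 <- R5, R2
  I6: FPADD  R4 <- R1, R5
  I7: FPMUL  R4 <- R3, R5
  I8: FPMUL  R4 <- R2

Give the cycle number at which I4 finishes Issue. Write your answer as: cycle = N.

cycle = 8

[1] I1 dispatched to FPADD
[2] I1 operands ready | I2 dispatched to FPMUL
[3] I2 operands ready
[5] I1 complete
[6] R5←I1
[7] I3 dispatched to FPADD
[8] I2 complete | I3 operands ready | I4 dispatched to ALU
[9] R4←I2 | I4 operands ready
[10] I4 complete
[11] I3 complete | R1←I4
[12] R5←I3 | I5 dispatched to FPMUL
[13] I5 operands ready | I6 dispatched to FPADD
[18] I5 complete
[19] R1←I5
[20] I6 operands ready
[23] I6 complete
[24] R4←I6
[25] I7 dispatched to FPMUL
[26] I7 operands ready
[31] I7 complete
[32] R4←I7
[33] I8 dispatched to FPMUL
[34] I8 operands ready
[39] I8 complete
[40] R4←I8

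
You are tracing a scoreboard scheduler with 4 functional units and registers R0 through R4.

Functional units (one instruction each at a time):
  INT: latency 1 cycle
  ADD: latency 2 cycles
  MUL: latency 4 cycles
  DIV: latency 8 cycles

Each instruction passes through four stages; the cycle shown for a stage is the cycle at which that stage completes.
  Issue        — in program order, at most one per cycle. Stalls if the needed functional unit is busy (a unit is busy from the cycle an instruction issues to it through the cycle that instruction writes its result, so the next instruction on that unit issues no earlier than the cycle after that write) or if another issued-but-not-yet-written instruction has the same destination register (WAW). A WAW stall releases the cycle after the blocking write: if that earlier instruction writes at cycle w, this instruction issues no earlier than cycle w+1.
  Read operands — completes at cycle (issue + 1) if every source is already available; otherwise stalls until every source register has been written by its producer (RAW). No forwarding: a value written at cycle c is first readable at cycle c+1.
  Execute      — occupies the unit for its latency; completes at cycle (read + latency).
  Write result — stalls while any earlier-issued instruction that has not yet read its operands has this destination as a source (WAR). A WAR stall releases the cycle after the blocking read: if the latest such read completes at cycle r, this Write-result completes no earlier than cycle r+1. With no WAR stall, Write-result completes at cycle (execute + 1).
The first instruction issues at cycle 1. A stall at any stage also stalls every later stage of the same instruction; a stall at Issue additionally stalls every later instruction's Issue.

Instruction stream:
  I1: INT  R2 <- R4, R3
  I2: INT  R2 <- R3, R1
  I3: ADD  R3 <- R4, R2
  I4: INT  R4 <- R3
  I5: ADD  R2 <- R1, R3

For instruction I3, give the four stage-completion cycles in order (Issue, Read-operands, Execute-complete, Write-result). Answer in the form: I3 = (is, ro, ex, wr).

I3 = (6, 9, 11, 12)

cycle 1: issue I1 (INT)
cycle 2: I1 read-ops
cycle 3: I1 finished on INT
cycle 4: I1→R2
cycle 5: issue I2 (INT)
cycle 6: I2 read-ops · issue I3 (ADD)
cycle 7: I2 finished on INT
cycle 8: I2→R2
cycle 9: I3 read-ops · issue I4 (INT)
cycle 11: I3 finished on ADD
cycle 12: I3→R3
cycle 13: I4 read-ops · issue I5 (ADD)
cycle 14: I4 finished on INT · I5 read-ops
cycle 15: I4→R4
cycle 16: I5 finished on ADD
cycle 17: I5→R2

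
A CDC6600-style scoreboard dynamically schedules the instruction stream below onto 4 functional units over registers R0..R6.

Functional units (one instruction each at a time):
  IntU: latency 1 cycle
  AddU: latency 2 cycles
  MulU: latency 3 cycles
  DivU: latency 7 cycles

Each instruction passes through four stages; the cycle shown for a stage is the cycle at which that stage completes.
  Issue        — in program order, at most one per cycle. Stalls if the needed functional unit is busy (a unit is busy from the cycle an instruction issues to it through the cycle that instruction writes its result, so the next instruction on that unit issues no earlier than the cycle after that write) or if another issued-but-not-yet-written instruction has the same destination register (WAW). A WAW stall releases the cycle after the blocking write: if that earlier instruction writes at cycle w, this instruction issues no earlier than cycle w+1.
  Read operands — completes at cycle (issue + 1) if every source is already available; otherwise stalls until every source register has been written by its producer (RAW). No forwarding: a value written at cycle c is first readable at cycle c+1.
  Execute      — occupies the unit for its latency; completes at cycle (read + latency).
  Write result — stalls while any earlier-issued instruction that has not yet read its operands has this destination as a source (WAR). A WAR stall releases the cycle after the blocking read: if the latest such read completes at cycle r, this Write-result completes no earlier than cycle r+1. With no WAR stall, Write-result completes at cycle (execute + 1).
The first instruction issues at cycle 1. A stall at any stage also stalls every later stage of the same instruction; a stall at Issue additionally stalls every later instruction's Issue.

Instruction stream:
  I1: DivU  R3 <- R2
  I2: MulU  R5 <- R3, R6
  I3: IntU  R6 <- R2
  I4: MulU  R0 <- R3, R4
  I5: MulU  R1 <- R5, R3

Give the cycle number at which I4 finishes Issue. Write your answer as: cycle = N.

cycle = 16

t=1  I1 issues→DivU
t=2  I1 reads | I2 issues→MulU
t=3  I3 issues→IntU
t=4  I3 reads
t=5  I3 exec-done
t=9  I1 exec-done
t=10  I1 writes R3
t=11  I2 reads
t=12  I3 writes R6
t=14  I2 exec-done
t=15  I2 writes R5
t=16  I4 issues→MulU
t=17  I4 reads
t=20  I4 exec-done
t=21  I4 writes R0
t=22  I5 issues→MulU
t=23  I5 reads
t=26  I5 exec-done
t=27  I5 writes R1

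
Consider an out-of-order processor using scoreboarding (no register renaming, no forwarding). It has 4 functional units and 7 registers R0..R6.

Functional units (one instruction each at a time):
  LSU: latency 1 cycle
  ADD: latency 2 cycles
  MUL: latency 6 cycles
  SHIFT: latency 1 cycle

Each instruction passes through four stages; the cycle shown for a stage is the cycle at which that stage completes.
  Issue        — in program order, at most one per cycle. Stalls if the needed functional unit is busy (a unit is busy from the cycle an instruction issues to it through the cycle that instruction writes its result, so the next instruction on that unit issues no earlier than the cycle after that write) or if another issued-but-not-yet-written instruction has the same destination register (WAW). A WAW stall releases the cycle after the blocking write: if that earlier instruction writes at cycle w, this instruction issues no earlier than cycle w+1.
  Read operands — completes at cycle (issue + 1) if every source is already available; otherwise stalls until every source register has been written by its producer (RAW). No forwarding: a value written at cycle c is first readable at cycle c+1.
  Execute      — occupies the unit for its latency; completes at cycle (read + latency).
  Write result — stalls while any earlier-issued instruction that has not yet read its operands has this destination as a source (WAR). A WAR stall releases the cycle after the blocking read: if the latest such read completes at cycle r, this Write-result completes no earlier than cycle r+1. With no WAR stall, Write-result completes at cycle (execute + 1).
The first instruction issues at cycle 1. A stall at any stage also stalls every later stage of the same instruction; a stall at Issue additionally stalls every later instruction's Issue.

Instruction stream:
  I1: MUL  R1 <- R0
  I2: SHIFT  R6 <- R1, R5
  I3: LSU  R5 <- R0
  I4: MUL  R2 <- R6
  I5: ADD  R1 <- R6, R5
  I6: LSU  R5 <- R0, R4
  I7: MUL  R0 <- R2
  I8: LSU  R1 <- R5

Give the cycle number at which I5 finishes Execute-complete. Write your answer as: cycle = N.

I1 -> (1, 2, 8, 9)
I2 -> (2, 10, 11, 12)  // RAW R1: wait I1 write@9
I3 -> (3, 4, 5, 11)  // WAR R5: wait I2 read@10
I4 -> (10, 13, 19, 20)  // struct: MUL busy until I1 writes@9, RAW R6: wait I2 write@12
I5 -> (11, 13, 15, 16)  // RAW R6: wait I2 write@12
I6 -> (12, 13, 14, 15)
I7 -> (21, 22, 28, 29)  // struct: MUL busy until I4 writes@20
I8 -> (22, 23, 24, 25)

cycle = 15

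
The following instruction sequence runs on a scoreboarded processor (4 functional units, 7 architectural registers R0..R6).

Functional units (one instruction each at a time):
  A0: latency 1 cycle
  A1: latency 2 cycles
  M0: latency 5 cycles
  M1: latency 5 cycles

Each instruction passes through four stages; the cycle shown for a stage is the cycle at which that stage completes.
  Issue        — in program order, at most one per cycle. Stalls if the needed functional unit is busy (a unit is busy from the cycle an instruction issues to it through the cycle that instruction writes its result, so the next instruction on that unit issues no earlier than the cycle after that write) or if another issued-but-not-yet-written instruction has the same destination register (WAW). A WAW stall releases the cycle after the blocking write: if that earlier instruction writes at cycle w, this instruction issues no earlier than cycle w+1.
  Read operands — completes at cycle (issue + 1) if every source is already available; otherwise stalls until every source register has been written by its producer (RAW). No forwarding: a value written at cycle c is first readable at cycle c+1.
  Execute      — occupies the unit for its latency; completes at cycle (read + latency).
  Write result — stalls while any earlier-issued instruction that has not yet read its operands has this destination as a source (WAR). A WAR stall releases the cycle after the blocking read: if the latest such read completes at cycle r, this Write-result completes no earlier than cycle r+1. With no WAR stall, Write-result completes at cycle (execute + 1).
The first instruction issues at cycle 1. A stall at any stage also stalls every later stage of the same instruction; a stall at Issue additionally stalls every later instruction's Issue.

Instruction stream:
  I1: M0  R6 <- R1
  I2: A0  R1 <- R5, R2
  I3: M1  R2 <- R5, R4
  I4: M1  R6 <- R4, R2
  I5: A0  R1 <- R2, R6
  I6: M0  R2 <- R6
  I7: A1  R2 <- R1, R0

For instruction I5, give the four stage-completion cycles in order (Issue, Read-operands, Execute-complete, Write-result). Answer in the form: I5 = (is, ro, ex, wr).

c1: I1 dispatched to M0
c2: I1 operands ready, I2 dispatched to A0
c3: I2 operands ready, I3 dispatched to M1
c4: I2 complete, I3 operands ready
c5: R1←I2
c7: I1 complete
c8: R6←I1
c9: I3 complete
c10: R2←I3
c11: I4 dispatched to M1
c12: I4 operands ready, I5 dispatched to A0
c13: I6 dispatched to M0
c17: I4 complete
c18: R6←I4
c19: I5 operands ready, I6 operands ready
c20: I5 complete
c21: R1←I5
c24: I6 complete
c25: R2←I6
c26: I7 dispatched to A1
c27: I7 operands ready
c29: I7 complete
c30: R2←I7

I5 = (12, 19, 20, 21)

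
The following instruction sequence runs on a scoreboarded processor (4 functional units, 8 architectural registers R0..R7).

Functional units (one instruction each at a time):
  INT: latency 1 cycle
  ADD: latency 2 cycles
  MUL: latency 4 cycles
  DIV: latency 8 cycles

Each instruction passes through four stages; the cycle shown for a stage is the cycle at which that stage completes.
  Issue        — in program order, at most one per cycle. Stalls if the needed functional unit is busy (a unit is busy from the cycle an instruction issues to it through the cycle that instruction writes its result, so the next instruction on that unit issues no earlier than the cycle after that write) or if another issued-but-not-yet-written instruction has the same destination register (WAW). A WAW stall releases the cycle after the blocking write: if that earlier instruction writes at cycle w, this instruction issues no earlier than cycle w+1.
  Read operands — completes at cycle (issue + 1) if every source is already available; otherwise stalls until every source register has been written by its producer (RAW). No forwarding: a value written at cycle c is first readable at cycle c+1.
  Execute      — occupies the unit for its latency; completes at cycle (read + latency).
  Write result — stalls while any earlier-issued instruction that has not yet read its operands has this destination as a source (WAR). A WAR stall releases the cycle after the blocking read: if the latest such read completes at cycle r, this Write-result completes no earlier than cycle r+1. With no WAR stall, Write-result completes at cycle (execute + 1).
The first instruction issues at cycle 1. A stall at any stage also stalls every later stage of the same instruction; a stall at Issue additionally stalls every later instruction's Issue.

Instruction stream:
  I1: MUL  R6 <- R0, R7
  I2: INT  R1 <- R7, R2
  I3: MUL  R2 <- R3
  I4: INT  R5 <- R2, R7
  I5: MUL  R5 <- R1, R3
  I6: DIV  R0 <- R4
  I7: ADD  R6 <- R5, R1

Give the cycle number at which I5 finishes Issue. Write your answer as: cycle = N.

  I1 | 1 | 2 | 6 | 7
  I2 | 2 | 3 | 4 | 5
  I3 | 8 | 9 | 13 | 14   struct: MUL busy until I1 writes@7
  I4 | 9 | 15 | 16 | 17   RAW R2: wait I3 write@14
  I5 | 18 | 19 | 23 | 24   WAW R5: wait I4 write@17
  I6 | 19 | 20 | 28 | 29
  I7 | 20 | 25 | 27 | 28   RAW R5: wait I5 write@24

cycle = 18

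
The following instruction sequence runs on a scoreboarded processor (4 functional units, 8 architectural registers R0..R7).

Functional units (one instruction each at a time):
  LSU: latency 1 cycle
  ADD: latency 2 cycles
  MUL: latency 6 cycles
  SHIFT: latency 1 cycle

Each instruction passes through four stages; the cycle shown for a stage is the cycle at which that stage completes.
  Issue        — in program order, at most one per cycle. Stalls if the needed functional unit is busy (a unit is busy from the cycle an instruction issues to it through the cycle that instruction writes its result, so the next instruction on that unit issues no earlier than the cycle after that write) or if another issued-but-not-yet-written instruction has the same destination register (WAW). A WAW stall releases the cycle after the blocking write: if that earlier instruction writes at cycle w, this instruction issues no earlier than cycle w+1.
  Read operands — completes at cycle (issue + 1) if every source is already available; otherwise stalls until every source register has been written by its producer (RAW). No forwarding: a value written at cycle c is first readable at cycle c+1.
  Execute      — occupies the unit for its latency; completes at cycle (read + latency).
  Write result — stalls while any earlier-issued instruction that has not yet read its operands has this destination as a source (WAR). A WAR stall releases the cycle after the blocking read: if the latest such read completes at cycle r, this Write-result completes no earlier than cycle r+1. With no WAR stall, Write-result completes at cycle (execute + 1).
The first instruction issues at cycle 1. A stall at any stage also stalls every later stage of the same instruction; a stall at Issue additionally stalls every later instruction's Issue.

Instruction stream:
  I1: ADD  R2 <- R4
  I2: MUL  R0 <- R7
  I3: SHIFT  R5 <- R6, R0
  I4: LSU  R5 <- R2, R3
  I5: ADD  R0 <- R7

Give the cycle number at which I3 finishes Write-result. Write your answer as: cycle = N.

cycle = 13

t=1  I1 dispatched to ADD
t=2  I1 operands ready, I2 dispatched to MUL
t=3  I2 operands ready, I3 dispatched to SHIFT
t=4  I1 complete
t=5  R2←I1
t=9  I2 complete
t=10  R0←I2
t=11  I3 operands ready
t=12  I3 complete
t=13  R5←I3
t=14  I4 dispatched to LSU
t=15  I4 operands ready, I5 dispatched to ADD
t=16  I4 complete, I5 operands ready
t=17  R5←I4
t=18  I5 complete
t=19  R0←I5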